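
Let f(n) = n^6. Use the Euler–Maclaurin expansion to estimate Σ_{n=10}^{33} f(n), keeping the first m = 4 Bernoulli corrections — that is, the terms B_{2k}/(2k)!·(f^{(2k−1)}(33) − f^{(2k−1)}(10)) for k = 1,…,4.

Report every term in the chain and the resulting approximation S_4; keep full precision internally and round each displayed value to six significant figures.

S_4 ≈ 6.75267e+09

Integral: ∫_10^33 x^6 dx = 6.08692e+09.
Boundary: ½(f(10) + f(33)) = ½(1.00000e+06 + 1.29147e+09) = 6.46234e+08.
So far: 6.73315e+09.
Correction k=1: B_{2}/2! · (f^{(1)}(33) − f^{(1)}(10)) = 1/12 · (2.34812e+08 − 600000) = 1.95177e+07.
Partial sum through k=1: 6.75267e+09.
Correction k=2: B_{4}/4! · (f^{(3)}(33) − f^{(3)}(10)) = −1/720 · (4.31244e+06 − 120000) = -5822.83.
Partial sum through k=2: 6.75267e+09.
Correction k=3: B_{6}/6! · (f^{(5)}(33) − f^{(5)}(10)) = 1/30240 · (23760.0 − 7200.00) = 0.547619.
Partial sum through k=3: 6.75267e+09.
Correction k=4: B_{8}/8! · (f^{(7)}(33) − f^{(7)}(10)) = −1/1209600 · (0.00000 − 0.00000) = 0.00000.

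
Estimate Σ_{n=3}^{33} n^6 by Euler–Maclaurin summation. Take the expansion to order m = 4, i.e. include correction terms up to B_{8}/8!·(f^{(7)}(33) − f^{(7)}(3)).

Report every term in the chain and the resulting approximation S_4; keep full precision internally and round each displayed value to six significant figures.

S_4 ≈ 6.75364e+09

Integral: ∫_3^33 x^6 dx = 6.08835e+09.
Boundary: ½(f(3) + f(33)) = ½(729.000 + 1.29147e+09) = 6.45734e+08.
Running total after boundary: 6.73408e+09.
k=1: B_{2}/(2)! × [f^{(1)}(33) − f^{(1)}(3)] = 1/12 × (2.34812e+08 − 1458.00) = 1.95676e+07.
Partial sum through k=1: 6.75365e+09.
k=2: B_{4}/(4)! × [f^{(3)}(33) − f^{(3)}(3)] = −1/720 × (4.31244e+06 − 3240.00) = -5985.00.
Partial sum through k=2: 6.75364e+09.
k=3: B_{6}/(6)! × [f^{(5)}(33) − f^{(5)}(3)] = 1/30240 × (23760.0 − 2160.00) = 0.714286.
Partial sum through k=3: 6.75364e+09.
k=4: B_{8}/(8)! × [f^{(7)}(33) − f^{(7)}(3)] = −1/1209600 × (0.00000 − 0.00000) = 0.00000.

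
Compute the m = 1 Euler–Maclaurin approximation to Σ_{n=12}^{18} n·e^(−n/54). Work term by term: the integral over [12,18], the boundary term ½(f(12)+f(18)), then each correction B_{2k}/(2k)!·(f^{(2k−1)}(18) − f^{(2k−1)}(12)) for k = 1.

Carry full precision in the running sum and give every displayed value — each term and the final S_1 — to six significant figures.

S_1 ≈ 79.1955

Integral: ∫_12^18 x·e^(−x/54) dx = 67.9544.
Endpoint term: (f(12) + f(18))/2 = (9.60885 + 12.8976)/2 = 11.2532.
So far: 79.2076.
k=1: B_{2}/(2)! × [f^{(1)}(18) − f^{(1)}(12)] = 1/12 × (0.477688 − 0.622796) = -0.0120924.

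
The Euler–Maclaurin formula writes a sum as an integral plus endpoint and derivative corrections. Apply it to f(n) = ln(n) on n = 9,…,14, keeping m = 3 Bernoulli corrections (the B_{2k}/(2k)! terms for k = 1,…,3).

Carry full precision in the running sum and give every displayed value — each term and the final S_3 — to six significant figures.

S_3 ≈ 14.5866

∫_9^14 ln(x) dx evaluates to 12.1718.
Boundary: ½(f(9) + f(14)) = ½(2.19722 + 2.63906) = 2.41814.
Running total after boundary: 14.5899.
k=1: B_{2}/(2)! × [f^{(1)}(14) − f^{(1)}(9)] = 1/12 × (0.0714286 − 0.111111) = -0.00330688.
Running total after k=1: 14.5866.
k=2: B_{4}/(4)! × [f^{(3)}(14) − f^{(3)}(9)] = −1/720 × (0.000728863 − 0.00274348) = 2.79809e-06.
Running total after k=2: 14.5866.
k=3: B_{6}/(6)! × [f^{(5)}(14) − f^{(5)}(9)] = 1/30240 × (4.46243e-05 − 0.000406442) = -1.19649e-08.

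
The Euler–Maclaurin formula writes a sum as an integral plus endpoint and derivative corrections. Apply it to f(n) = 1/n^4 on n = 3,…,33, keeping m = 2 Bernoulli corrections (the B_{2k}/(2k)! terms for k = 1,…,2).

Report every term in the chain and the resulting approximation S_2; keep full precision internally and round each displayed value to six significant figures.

The integral term ∫_3^33 1/x^4 dx = 0.0123364.
Boundary: ½(f(3) + f(33)) = ½(0.0123457 + 8.43226e-07) = 0.00617326.
Integral + boundary = 0.0185097.
k=1: B_{2}/(2)! × [f^{(1)}(33) − f^{(1)}(3)] = 1/12 × (-1.02209e-07 − (-0.0164609)) = 0.00137173.
Running total after k=1: 0.0198814.
k=2: B_{4}/(4)! × [f^{(3)}(33) − f^{(3)}(3)] = −1/720 × (-2.81568e-09 − (-0.0548697)) = -7.62079e-05.

S_2 ≈ 0.0198052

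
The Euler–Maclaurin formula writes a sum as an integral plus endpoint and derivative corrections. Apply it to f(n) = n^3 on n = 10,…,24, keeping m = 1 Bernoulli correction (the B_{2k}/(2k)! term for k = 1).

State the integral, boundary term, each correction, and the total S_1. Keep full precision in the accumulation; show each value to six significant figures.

The integral term ∫_10^24 x^3 dx = 80444.0.
Boundary: ½(f(10) + f(24)) = ½(1000.00 + 13824.0) = 7412.00.
So far: 87856.0.
Correction k=1: B_{2}/2! · (f^{(1)}(24) − f^{(1)}(10)) = 1/12 · (1728.00 − 300.000) = 119.000.

S_1 ≈ 87975.0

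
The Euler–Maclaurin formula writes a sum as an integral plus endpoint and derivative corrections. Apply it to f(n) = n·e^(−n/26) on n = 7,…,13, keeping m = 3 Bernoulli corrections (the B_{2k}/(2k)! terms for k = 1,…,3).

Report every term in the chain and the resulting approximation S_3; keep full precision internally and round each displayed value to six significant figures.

∫_7^13 x·e^(−x/26) dx evaluates to 40.4615.
½[f(7) + f(13)] = ½[5.34777 + 7.88490] = 6.61633.
So far: 47.0779.
k=1: B_{2}/(2)! × [f^{(1)}(13) − f^{(1)}(7)] = 1/12 × (0.303265 − 0.558284) = -0.0212515.
Running total after k=1: 47.0566.
k=2: B_{4}/(4)! × [f^{(3)}(13) − f^{(3)}(7)] = −1/720 × (0.00224309 − 0.00308612) = 1.17088e-06.
Running total after k=2: 47.0566.
k=3: B_{6}/(6)! × [f^{(5)}(13) − f^{(5)}(7)] = 1/30240 × (5.97272e-06 − 7.90884e-06) = -6.40253e-11.

S_3 ≈ 47.0566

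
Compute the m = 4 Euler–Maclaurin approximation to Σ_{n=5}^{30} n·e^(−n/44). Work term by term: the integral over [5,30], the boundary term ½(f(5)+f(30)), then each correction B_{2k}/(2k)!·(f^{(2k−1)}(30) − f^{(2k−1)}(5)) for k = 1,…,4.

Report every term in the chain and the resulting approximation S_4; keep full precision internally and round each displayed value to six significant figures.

S_4 ≈ 287.624

Integral: ∫_5^30 x·e^(−x/44) dx = 277.859.
Endpoint term: (f(5) + f(30))/2 = (4.46291 + 15.1709)/2 = 9.81691.
Running total after boundary: 287.676.
Order-1 term: 1/12 · (0.160903 − 0.791153) = -0.0525208.
Partial sum through k=1: 287.624.
Order-2 term: −1/720 · (0.000605525 − 0.00133074) = 1.00725e-06.
Partial sum through k=2: 287.624.
Order-3 term: 1/30240 · (5.82613e-07 − 1.16365e-06) = -1.92143e-11.
Partial sum through k=3: 287.624.
Order-4 term: −1/1209600 · (4.40318e-10 − 8.47076e-10) = 3.36275e-16.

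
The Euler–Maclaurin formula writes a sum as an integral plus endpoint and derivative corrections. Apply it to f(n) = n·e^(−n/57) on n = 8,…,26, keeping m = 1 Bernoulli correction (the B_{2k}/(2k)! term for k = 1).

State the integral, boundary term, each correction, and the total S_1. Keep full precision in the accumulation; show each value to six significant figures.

∫_8^26 x·e^(−x/57) dx evaluates to 221.690.
Endpoint term: (f(8) + f(26))/2 = (6.95243 + 16.4768)/2 = 11.7146.
So far: 233.404.
Correction k=1: B_{2}/2! · (f^{(1)}(26) − f^{(1)}(8)) = 1/12 · (0.344657 − 0.747081) = -0.0335353.

S_1 ≈ 233.371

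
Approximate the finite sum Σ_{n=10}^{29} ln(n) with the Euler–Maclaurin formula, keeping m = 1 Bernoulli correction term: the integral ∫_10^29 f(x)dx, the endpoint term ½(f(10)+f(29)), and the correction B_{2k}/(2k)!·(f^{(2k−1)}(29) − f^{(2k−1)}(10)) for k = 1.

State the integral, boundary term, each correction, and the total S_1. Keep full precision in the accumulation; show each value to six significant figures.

S_1 ≈ 58.4552

The integral term ∫_10^29 ln(x) dx = 55.6257.
½[f(10) + f(29)] = ½[2.30259 + 3.36730] = 2.83494.
Integral + boundary = 58.4607.
Correction k=1: B_{2}/2! · (f^{(1)}(29) − f^{(1)}(10)) = 1/12 · (0.0344828 − 0.100000) = -0.00545977.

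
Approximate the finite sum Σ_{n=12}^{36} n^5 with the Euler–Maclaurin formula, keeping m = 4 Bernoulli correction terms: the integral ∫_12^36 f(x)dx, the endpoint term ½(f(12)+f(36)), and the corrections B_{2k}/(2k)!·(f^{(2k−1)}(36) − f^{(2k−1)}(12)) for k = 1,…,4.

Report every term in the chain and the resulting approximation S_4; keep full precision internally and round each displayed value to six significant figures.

S_4 ≈ 3.93348e+08

The integral term ∫_12^36 x^5 dx = 3.62299e+08.
Boundary: ½(f(12) + f(36)) = ½(248832 + 6.04662e+07) = 3.03575e+07.
Integral + boundary = 3.92657e+08.
Order-1 term: 1/12 · (8.39808e+06 − 103680) = 691200.
Running total after k=1: 3.93348e+08.
Order-2 term: −1/720 · (77760.0 − 8640.00) = -96.0000.
Running total after k=2: 3.93348e+08.
Order-3 term: 1/30240 · (120.000 − 120.000) = 0.00000.
Running total after k=3: 3.93348e+08.
Order-4 term: −1/1209600 · (0.00000 − 0.00000) = 0.00000.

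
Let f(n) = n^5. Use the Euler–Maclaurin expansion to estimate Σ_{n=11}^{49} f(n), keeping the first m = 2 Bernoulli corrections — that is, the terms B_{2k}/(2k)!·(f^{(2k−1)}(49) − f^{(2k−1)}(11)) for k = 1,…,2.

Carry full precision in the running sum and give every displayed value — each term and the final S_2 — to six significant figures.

∫_11^49 x^5 dx evaluates to 2.30659e+09.
Endpoint term: (f(11) + f(49))/2 = (161051 + 2.82475e+08)/2 = 1.41318e+08.
Integral + boundary = 2.44790e+09.
k=1: B_{2}/(2)! × [f^{(1)}(49) − f^{(1)}(11)] = 1/12 × (2.88240e+07 − 73205.0) = 2.39590e+06.
Running total after k=1: 2.45030e+09.
k=2: B_{4}/(4)! × [f^{(3)}(49) − f^{(3)}(11)] = −1/720 × (144060 − 7260.00) = -190.000.

S_2 ≈ 2.45030e+09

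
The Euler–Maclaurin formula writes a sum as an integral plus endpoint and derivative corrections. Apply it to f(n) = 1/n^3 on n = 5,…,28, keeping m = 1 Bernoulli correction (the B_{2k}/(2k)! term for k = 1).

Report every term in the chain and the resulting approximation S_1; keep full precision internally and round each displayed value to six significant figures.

The integral term ∫_5^28 1/x^3 dx = 0.0193622.
Boundary: ½(f(5) + f(28)) = ½(0.00800000 + 4.55539e-05) = 0.00402278.
Integral + boundary = 0.0233850.
k=1: B_{2}/(2)! × [f^{(1)}(28) − f^{(1)}(5)] = 1/12 × (-4.88078e-06 − (-0.00480000)) = 0.000399593.

S_1 ≈ 0.0237846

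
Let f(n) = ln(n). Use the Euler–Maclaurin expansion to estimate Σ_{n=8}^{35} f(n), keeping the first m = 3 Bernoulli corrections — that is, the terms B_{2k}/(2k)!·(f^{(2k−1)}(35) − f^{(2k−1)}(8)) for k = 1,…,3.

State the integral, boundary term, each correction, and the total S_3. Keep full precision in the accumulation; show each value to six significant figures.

S_3 ≈ 83.6110

∫_8^35 ln(x) dx evaluates to 80.8016.
½[f(8) + f(35)] = ½[2.07944 + 3.55535] = 2.81739.
Running total after boundary: 83.6190.
Correction k=1: B_{2}/2! · (f^{(1)}(35) − f^{(1)}(8)) = 1/12 · (0.0285714 − 0.125000) = -0.00803571.
Partial sum through k=1: 83.6110.
Correction k=2: B_{4}/4! · (f^{(3)}(35) − f^{(3)}(8)) = −1/720 · (4.66472e-05 − 0.00390625) = 5.36056e-06.
Partial sum through k=2: 83.6110.
Correction k=3: B_{6}/6! · (f^{(5)}(35) − f^{(5)}(8)) = 1/30240 · (4.56952e-07 − 0.000732422) = -2.42052e-08.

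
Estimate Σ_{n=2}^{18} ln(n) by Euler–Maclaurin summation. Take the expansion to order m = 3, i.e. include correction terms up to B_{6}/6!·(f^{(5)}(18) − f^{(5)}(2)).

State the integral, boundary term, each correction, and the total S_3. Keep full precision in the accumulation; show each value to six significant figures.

S_3 ≈ 36.3954

Integral: ∫_2^18 ln(x) dx = 34.6404.
Endpoint term: (f(2) + f(18))/2 = (0.693147 + 2.89037)/2 = 1.79176.
Integral + boundary = 36.4322.
Order-1 term: 1/12 · (0.0555556 − 0.500000) = -0.0370370.
After k=1: 36.3951.
Order-2 term: −1/720 · (0.000342936 − 0.250000) = 0.000346746.
After k=2: 36.3955.
Order-3 term: 1/30240 · (1.27013e-05 − 0.750000) = -2.48012e-05.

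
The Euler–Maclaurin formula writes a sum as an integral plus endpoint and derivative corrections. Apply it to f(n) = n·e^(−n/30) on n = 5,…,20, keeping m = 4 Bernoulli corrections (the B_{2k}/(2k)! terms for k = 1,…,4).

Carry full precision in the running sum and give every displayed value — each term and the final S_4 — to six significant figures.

Integral: ∫_5^20 x·e^(−x/30) dx = 118.680.
½[f(5) + f(20)] = ½[4.23241 + 10.2683] = 7.25038.
Integral + boundary = 125.931.
Order-1 term: 1/12 · (0.171139 − 0.705401) = -0.0445219.
After k=1: 125.886.
Order-2 term: −1/720 · (0.00133108 − 0.00266485) = 1.85246e-06.
After k=2: 125.886.
Order-3 term: 1/30240 · (2.74668e-06 − 5.05102e-06) = -7.62019e-11.
After k=3: 125.886.
Order-4 term: −1/1209600 · (4.46041e-09 − 7.93456e-09) = 2.87214e-15.

S_4 ≈ 125.886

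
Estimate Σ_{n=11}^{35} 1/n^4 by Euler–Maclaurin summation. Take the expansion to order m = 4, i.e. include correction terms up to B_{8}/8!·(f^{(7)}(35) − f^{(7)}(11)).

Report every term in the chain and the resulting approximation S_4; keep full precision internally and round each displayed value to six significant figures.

S_4 ≈ 0.000279203

∫_11^35 1/x^4 dx evaluates to 0.000242664.
½[f(11) + f(35)] = ½[6.83013e-05 + 6.66389e-07] = 3.44839e-05.
Running total after boundary: 0.000277148.
Correction k=1: B_{2}/2! · (f^{(1)}(35) − f^{(1)}(11)) = 1/12 · (-7.61587e-08 − (-2.48369e-05)) = 2.06339e-06.
Running total after k=1: 0.000279211.
Correction k=2: B_{4}/4! · (f^{(3)}(35) − f^{(3)}(11)) = −1/720 · (-1.86511e-09 − (-6.15790e-06)) = -8.55004e-09.
Running total after k=2: 0.000279202.
Correction k=3: B_{6}/6! · (f^{(5)}(35) − f^{(5)}(11)) = 1/30240 · (-8.52623e-11 − (-2.84994e-06)) = 9.42411e-11.
Running total after k=3: 0.000279203.
Correction k=4: B_{8}/8! · (f^{(7)}(35) − f^{(7)}(11)) = −1/1209600 · (-6.26417e-12 − (-2.11979e-06)) = -1.75246e-12.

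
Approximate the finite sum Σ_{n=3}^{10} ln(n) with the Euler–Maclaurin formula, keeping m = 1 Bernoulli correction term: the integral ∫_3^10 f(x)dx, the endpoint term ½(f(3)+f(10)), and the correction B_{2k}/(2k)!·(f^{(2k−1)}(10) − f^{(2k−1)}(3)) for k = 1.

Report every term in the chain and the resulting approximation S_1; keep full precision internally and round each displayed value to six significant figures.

S_1 ≈ 14.4112

The integral term ∫_3^10 ln(x) dx = 12.7300.
Boundary: ½(f(3) + f(10)) = ½(1.09861 + 2.30259) = 1.70060.
Running total after boundary: 14.4306.
Correction k=1: B_{2}/2! · (f^{(1)}(10) − f^{(1)}(3)) = 1/12 · (0.100000 − 0.333333) = -0.0194444.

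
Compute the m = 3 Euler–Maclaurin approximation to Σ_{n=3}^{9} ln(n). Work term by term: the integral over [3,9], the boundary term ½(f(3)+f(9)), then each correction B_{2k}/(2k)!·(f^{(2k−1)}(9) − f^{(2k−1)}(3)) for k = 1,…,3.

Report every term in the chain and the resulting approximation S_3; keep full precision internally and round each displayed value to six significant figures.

S_3 ≈ 12.1087

Integral: ∫_3^9 ln(x) dx = 10.4792.
Endpoint term: (f(3) + f(9))/2 = (1.09861 + 2.19722)/2 = 1.64792.
So far: 12.1271.
Correction k=1: B_{2}/2! · (f^{(1)}(9) − f^{(1)}(3)) = 1/12 · (0.111111 − 0.333333) = -0.0185185.
Running total after k=1: 12.1086.
Correction k=2: B_{4}/4! · (f^{(3)}(9) − f^{(3)}(3)) = −1/720 · (0.00274348 − 0.0740741) = 9.90703e-05.
Running total after k=2: 12.1087.
Correction k=3: B_{6}/6! · (f^{(5)}(9) − f^{(5)}(3)) = 1/30240 · (0.000406442 − 0.0987654) = -3.25261e-06.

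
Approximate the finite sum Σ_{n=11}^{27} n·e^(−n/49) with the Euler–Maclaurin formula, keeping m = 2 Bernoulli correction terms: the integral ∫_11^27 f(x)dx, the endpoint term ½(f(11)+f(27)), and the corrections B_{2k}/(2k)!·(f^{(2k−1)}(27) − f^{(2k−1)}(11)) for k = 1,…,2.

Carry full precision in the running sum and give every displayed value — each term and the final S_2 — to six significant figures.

S_2 ≈ 214.611

The integral term ∫_11^27 x·e^(−x/49) dx = 202.466.
½[f(11) + f(27)] = ½[8.78816 + 15.5618] = 12.1750.
Integral + boundary = 214.641.
Correction k=1: B_{2}/2! · (f^{(1)}(27) − f^{(1)}(11)) = 1/12 · (0.258774 − 0.619574) = -0.0300666.
Running total after k=1: 214.611.
Correction k=2: B_{4}/4! · (f^{(3)}(27) − f^{(3)}(11)) = −1/720 · (0.000587879 − 0.000923541) = 4.66197e-07.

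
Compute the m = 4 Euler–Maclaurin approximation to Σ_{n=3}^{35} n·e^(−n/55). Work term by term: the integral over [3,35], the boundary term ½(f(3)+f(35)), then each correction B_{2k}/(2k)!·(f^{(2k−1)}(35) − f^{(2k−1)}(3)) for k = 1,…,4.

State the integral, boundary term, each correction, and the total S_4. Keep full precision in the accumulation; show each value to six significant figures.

∫_3^35 x·e^(−x/55) dx evaluates to 401.054.
Endpoint term: (f(3) + f(35))/2 = (2.84075 + 18.5225)/2 = 10.6816.
So far: 411.736.
Order-1 term: 1/12 · (0.192441 − 0.895266) = -0.0585687.
Running total after k=1: 411.677.
Order-2 term: −1/720 · (0.000413510 − 0.000922015) = 7.06257e-07.
Running total after k=2: 411.677.
Order-3 term: 1/30240 · (2.52365e-07 − 5.11760e-07) = -8.57790e-12.
Running total after k=3: 411.677.
Order-4 term: −1/1209600 · (1.21663e-10 − 2.37594e-10) = 9.58422e-17.

S_4 ≈ 411.677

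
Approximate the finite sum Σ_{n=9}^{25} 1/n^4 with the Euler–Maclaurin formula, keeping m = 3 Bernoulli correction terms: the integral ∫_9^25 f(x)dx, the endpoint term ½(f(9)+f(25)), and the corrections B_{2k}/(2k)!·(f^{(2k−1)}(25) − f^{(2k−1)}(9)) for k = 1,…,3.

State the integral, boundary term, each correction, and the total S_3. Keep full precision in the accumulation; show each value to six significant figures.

S_3 ≈ 0.000518979

Integral: ∫_9^25 1/x^4 dx = 0.000435914.
Endpoint term: (f(9) + f(25))/2 = (0.000152416 + 2.56000e-06)/2 = 7.74879e-05.
Running total after boundary: 0.000513402.
Order-1 term: 1/12 · (-4.09600e-07 − (-6.77404e-05)) = 5.61090e-06.
Running total after k=1: 0.000519013.
Order-2 term: −1/720 · (-1.96608e-08 − (-2.50890e-05)) = -3.48186e-08.
Running total after k=2: 0.000518978.
Order-3 term: 1/30240 · (-1.76161e-09 − (-1.73455e-05)) = 5.73536e-10.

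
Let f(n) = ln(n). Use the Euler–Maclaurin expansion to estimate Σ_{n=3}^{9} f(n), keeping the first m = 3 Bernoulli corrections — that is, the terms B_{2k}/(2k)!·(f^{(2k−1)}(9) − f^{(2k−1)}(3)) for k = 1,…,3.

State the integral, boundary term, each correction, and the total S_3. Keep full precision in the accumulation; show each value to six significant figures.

S_3 ≈ 12.1087

∫_3^9 ln(x) dx evaluates to 10.4792.
Boundary: ½(f(3) + f(9)) = ½(1.09861 + 2.19722) = 1.64792.
Integral + boundary = 12.1271.
Correction k=1: B_{2}/2! · (f^{(1)}(9) − f^{(1)}(3)) = 1/12 · (0.111111 − 0.333333) = -0.0185185.
Partial sum through k=1: 12.1086.
Correction k=2: B_{4}/4! · (f^{(3)}(9) − f^{(3)}(3)) = −1/720 · (0.00274348 − 0.0740741) = 9.90703e-05.
Partial sum through k=2: 12.1087.
Correction k=3: B_{6}/6! · (f^{(5)}(9) − f^{(5)}(3)) = 1/30240 · (0.000406442 − 0.0987654) = -3.25261e-06.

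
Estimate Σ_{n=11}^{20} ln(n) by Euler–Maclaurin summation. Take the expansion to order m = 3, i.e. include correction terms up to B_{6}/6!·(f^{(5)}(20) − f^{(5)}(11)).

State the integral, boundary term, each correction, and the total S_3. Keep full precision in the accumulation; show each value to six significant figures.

∫_11^20 ln(x) dx evaluates to 24.5378.
½[f(11) + f(20)] = ½[2.39790 + 2.99573] = 2.69681.
Running total after boundary: 27.2346.
k=1: B_{2}/(2)! × [f^{(1)}(20) − f^{(1)}(11)] = 1/12 × (0.0500000 − 0.0909091) = -0.00340909.
After k=1: 27.2312.
k=2: B_{4}/(4)! × [f^{(3)}(20) − f^{(3)}(11)] = −1/720 × (0.000250000 − 0.00150263) = 1.73976e-06.
After k=2: 27.2312.
k=3: B_{6}/(6)! × [f^{(5)}(20) − f^{(5)}(11)] = 1/30240 × (7.50000e-06 − 0.000149021) = -4.67993e-09.

S_3 ≈ 27.2312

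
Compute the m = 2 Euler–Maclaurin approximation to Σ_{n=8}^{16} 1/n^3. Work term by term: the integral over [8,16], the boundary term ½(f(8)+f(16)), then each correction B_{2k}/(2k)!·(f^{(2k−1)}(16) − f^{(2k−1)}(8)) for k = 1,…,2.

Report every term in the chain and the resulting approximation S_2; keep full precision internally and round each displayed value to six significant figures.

S_2 ≈ 0.00701492

∫_8^16 1/x^3 dx evaluates to 0.00585938.
½[f(8) + f(16)] = ½[0.00195312 + 0.000244141] = 0.00109863.
Running total after boundary: 0.00695801.
k=1: B_{2}/(2)! × [f^{(1)}(16) − f^{(1)}(8)] = 1/12 × (-4.57764e-05 − (-0.000732422)) = 5.72205e-05.
Partial sum through k=1: 0.00701523.
k=2: B_{4}/(4)! × [f^{(3)}(16) − f^{(3)}(8)] = −1/720 × (-3.57628e-06 − (-0.000228882)) = -3.12924e-07.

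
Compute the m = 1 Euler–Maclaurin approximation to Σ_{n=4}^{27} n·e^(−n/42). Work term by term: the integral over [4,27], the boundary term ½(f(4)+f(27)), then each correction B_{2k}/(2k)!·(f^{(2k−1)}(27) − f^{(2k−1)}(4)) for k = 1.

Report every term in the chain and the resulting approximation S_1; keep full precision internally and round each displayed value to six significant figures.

S_1 ≈ 241.620

The integral term ∫_4^27 x·e^(−x/42) dx = 232.757.
½[f(4) + f(27)] = ½[3.63663 + 14.1963] = 8.91645.
Integral + boundary = 241.673.
Order-1 term: 1/12 · (0.187781 − 0.822570) = -0.0528991.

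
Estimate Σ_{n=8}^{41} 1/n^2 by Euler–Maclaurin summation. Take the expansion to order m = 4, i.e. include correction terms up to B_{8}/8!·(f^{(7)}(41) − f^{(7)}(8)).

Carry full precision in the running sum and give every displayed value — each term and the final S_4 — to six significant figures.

Integral: ∫_8^41 1/x^2 dx = 0.100610.
Boundary: ½(f(8) + f(41)) = ½(0.0156250 + 0.000594884) = 0.00810994.
So far: 0.108720.
Correction k=1: B_{2}/2! · (f^{(1)}(41) − f^{(1)}(8)) = 1/12 · (-2.90187e-05 − (-0.00390625)) = 0.000323103.
After k=1: 0.109043.
Correction k=2: B_{4}/4! · (f^{(3)}(41) − f^{(3)}(8)) = −1/720 · (-2.07153e-07 − (-0.000732422)) = -1.01696e-06.
After k=2: 0.109042.
Correction k=3: B_{6}/6! · (f^{(5)}(41) − f^{(5)}(8)) = 1/30240 · (-3.69697e-09 − (-0.000343323)) = 1.13531e-08.
After k=3: 0.109042.
Correction k=4: B_{8}/8! · (f^{(7)}(41) − f^{(7)}(8)) = −1/1209600 · (-1.23159e-10 − (-0.000300407)) = -2.48353e-10.

S_4 ≈ 0.109042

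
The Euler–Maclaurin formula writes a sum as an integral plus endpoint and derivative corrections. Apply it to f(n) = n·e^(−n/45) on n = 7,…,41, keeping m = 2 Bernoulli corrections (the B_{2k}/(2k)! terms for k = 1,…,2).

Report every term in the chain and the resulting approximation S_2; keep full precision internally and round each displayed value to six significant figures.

S_2 ≈ 458.041

The integral term ∫_7^41 x·e^(−x/45) dx = 446.860.
½[f(7) + f(41)] = ½[5.99158 + 16.4852] = 11.2384.
Integral + boundary = 458.098.
k=1: B_{2}/(2)! × [f^{(1)}(41) − f^{(1)}(7)] = 1/12 × (0.0357402 − 0.722793) = -0.0572544.
Running total after k=1: 458.041.
k=2: B_{4}/(4)! × [f^{(3)}(41) − f^{(3)}(7)] = −1/720 × (0.000414763 − 0.00120231) = 1.09381e-06.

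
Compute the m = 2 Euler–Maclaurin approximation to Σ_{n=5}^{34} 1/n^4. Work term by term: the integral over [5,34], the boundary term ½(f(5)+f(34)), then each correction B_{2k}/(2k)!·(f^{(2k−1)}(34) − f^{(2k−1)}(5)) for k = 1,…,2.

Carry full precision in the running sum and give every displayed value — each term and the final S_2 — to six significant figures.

The integral term ∫_5^34 1/x^4 dx = 0.00265819.
Boundary: ½(f(5) + f(34)) = ½(0.00160000 + 7.48315e-07) = 0.000800374.
Integral + boundary = 0.00345856.
Correction k=1: B_{2}/2! · (f^{(1)}(34) − f^{(1)}(5)) = 1/12 · (-8.80370e-08 − (-0.00128000)) = 0.000106659.
Partial sum through k=1: 0.00356522.
Correction k=2: B_{4}/4! · (f^{(3)}(34) − f^{(3)}(5)) = −1/720 · (-2.28470e-09 − (-0.00153600)) = -2.13333e-06.

S_2 ≈ 0.00356309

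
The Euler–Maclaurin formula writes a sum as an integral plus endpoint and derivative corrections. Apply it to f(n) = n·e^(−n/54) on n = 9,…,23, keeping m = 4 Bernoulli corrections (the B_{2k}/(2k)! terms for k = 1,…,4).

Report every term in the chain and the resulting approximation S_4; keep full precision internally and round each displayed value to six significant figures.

∫_9^23 x·e^(−x/54) dx evaluates to 163.872.
½[f(9) + f(23)] = ½[7.61834 + 15.0228] = 11.3206.
Integral + boundary = 175.192.
k=1: B_{2}/(2)! × [f^{(1)}(23) − f^{(1)}(9)] = 1/12 × (0.374965 − 0.705401) = -0.0275364.
Partial sum through k=1: 175.165.
k=2: B_{4}/(4)! × [f^{(3)}(23) − f^{(3)}(9)] = −1/720 × (0.000576576 − 0.000822485) = 3.41540e-07.
Partial sum through k=2: 175.165.
k=3: B_{6}/(6)! × [f^{(5)}(23) − f^{(5)}(9)] = 1/30240 × (3.51359e-07 − 4.81160e-07) = -4.29236e-12.
Partial sum through k=3: 175.165.
k=4: B_{8}/(8)! × [f^{(7)}(23) − f^{(7)}(9)] = −1/1209600 × (1.73179e-10 − 2.33285e-10) = 4.96913e-17.

S_4 ≈ 175.165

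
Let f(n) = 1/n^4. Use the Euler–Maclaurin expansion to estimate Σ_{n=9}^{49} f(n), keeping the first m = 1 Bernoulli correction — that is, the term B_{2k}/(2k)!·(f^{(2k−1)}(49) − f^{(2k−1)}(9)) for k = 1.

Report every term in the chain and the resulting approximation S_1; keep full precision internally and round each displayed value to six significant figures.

S_1 ≈ 0.000536353

Integral: ∫_9^49 1/x^4 dx = 0.000454414.
½[f(9) + f(49)] = ½[0.000152416 + 1.73467e-07] = 7.62946e-05.
So far: 0.000530709.
Correction k=1: B_{2}/2! · (f^{(1)}(49) − f^{(1)}(9)) = 1/12 · (-1.41605e-08 − (-6.77404e-05)) = 5.64385e-06.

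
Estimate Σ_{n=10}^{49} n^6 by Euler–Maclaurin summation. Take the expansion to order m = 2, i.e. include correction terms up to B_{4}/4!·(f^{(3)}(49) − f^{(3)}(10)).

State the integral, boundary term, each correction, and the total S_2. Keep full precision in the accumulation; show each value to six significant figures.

∫_10^49 x^6 dx evaluates to 9.68876e+10.
Boundary: ½(f(10) + f(49)) = ½(1.00000e+06 + 1.38413e+10) = 6.92114e+09.
Running total after boundary: 1.03809e+11.
k=1: B_{2}/(2)! × [f^{(1)}(49) − f^{(1)}(10)] = 1/12 × (1.69485e+09 − 600000) = 1.41188e+08.
After k=1: 1.03950e+11.
k=2: B_{4}/(4)! × [f^{(3)}(49) − f^{(3)}(10)] = −1/720 × (1.41179e+07 − 120000) = -19441.5.

S_2 ≈ 1.03950e+11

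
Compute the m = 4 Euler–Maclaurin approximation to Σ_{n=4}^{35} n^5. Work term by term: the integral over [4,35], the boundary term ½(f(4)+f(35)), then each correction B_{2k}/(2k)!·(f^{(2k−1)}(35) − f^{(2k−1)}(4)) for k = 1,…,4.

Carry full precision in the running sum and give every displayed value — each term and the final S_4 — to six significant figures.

S_4 ≈ 3.33263e+08

Integral: ∫_4^35 x^5 dx = 3.06377e+08.
Endpoint term: (f(4) + f(35))/2 = (1024.00 + 5.25219e+07)/2 = 2.62614e+07.
Running total after boundary: 3.32638e+08.
Correction k=1: B_{2}/2! · (f^{(1)}(35) − f^{(1)}(4)) = 1/12 · (7.50312e+06 − 1280.00) = 625154.
Partial sum through k=1: 3.33264e+08.
Correction k=2: B_{4}/4! · (f^{(3)}(35) − f^{(3)}(4)) = −1/720 · (73500.0 − 960.000) = -100.750.
Partial sum through k=2: 3.33263e+08.
Correction k=3: B_{6}/6! · (f^{(5)}(35) − f^{(5)}(4)) = 1/30240 · (120.000 − 120.000) = 0.00000.
Partial sum through k=3: 3.33263e+08.
Correction k=4: B_{8}/8! · (f^{(7)}(35) − f^{(7)}(4)) = −1/1209600 · (0.00000 − 0.00000) = 0.00000.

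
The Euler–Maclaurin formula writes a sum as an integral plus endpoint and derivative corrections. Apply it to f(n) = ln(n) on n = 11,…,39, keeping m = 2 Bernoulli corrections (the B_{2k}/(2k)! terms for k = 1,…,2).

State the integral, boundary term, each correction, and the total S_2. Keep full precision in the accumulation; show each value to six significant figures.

S_2 ≈ 91.5273

The integral term ∫_11^39 ln(x) dx = 88.5021.
½[f(11) + f(39)] = ½[2.39790 + 3.66356] = 3.03073.
Integral + boundary = 91.5328.
Order-1 term: 1/12 · (0.0256410 − 0.0909091) = -0.00543901.
After k=1: 91.5273.
Order-2 term: −1/720 · (3.37160e-05 − 0.00150263) = 2.04016e-06.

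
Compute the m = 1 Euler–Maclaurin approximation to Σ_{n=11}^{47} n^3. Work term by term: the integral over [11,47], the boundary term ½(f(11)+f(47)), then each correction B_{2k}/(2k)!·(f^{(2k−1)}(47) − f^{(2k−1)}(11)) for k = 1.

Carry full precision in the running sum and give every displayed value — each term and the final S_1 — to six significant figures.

The integral term ∫_11^47 x^3 dx = 1.21626e+06.
½[f(11) + f(47)] = ½[1331.00 + 103823] = 52577.0.
So far: 1.26884e+06.
Order-1 term: 1/12 · (6627.00 − 363.000) = 522.000.

S_1 ≈ 1.26936e+06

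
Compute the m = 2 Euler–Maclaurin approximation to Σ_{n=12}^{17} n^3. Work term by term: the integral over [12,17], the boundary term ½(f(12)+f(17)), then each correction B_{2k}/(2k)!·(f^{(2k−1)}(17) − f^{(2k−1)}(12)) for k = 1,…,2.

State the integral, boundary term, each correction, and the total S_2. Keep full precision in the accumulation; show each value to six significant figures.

∫_12^17 x^3 dx evaluates to 15696.2.
Endpoint term: (f(12) + f(17))/2 = (1728.00 + 4913.00)/2 = 3320.50.
So far: 19016.8.
k=1: B_{2}/(2)! × [f^{(1)}(17) − f^{(1)}(12)] = 1/12 × (867.000 − 432.000) = 36.2500.
Running total after k=1: 19053.0.
k=2: B_{4}/(4)! × [f^{(3)}(17) − f^{(3)}(12)] = −1/720 × (6.00000 − 6.00000) = 0.00000.

S_2 ≈ 19053.0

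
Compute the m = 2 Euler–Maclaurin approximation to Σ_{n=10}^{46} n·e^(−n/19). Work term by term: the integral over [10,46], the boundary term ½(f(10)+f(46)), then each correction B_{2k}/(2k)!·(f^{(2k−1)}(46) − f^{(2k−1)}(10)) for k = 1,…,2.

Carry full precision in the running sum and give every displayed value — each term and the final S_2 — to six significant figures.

S_2 ≈ 220.779

Integral: ∫_10^46 x·e^(−x/19) dx = 215.816.
Boundary: ½(f(10) + f(46)) = ½(5.90778 + 4.08609) = 4.99693.
So far: 220.813.
k=1: B_{2}/(2)! × [f^{(1)}(46) − f^{(1)}(10)] = 1/12 × (-0.126229 − 0.279842) = -0.0338393.
After k=1: 220.779.
k=2: B_{4}/(4)! × [f^{(3)}(46) − f^{(3)}(10)] = −1/720 × (0.000142456 − 0.00404819) = 5.42463e-06.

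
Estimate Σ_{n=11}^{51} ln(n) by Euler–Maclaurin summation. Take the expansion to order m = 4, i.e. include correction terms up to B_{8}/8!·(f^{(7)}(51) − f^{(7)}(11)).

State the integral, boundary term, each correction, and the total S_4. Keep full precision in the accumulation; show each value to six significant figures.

Integral: ∫_11^51 ln(x) dx = 134.146.
Boundary: ½(f(11) + f(51)) = ½(2.39790 + 3.93183) = 3.16486.
Integral + boundary = 137.311.
Correction k=1: B_{2}/2! · (f^{(1)}(51) − f^{(1)}(11)) = 1/12 · (0.0196078 − 0.0909091) = -0.00594177.
Running total after k=1: 137.305.
Correction k=2: B_{4}/4! · (f^{(3)}(51) − f^{(3)}(11)) = −1/720 · (1.50772e-05 − 0.00150263) = 2.06605e-06.
Running total after k=2: 137.305.
Correction k=3: B_{6}/6! · (f^{(5)}(51) − f^{(5)}(11)) = 1/30240 · (6.95601e-08 − 0.000149021) = -4.92565e-09.
Running total after k=3: 137.305.
Correction k=4: B_{8}/8! · (f^{(7)}(51) − f^{(7)}(11)) = −1/1209600 · (8.02308e-10 − 3.69474e-05) = 3.05445e-11.

S_4 ≈ 137.305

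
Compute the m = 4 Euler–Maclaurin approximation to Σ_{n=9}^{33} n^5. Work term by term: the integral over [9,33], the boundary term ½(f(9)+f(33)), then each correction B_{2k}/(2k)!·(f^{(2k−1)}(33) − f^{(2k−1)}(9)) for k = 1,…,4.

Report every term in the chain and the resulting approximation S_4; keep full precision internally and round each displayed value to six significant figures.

S_4 ≈ 2.35245e+08

Integral: ∫_9^33 x^5 dx = 2.15156e+08.
½[f(9) + f(33)] = ½[59049.0 + 3.91354e+07] = 1.95972e+07.
Integral + boundary = 2.34753e+08.
Order-1 term: 1/12 · (5.92960e+06 − 32805.0) = 491400.
Partial sum through k=1: 2.35245e+08.
Order-2 term: −1/720 · (65340.0 − 4860.00) = -84.0000.
Partial sum through k=2: 2.35245e+08.
Order-3 term: 1/30240 · (120.000 − 120.000) = 0.00000.
Partial sum through k=3: 2.35245e+08.
Order-4 term: −1/1209600 · (0.00000 − 0.00000) = 0.00000.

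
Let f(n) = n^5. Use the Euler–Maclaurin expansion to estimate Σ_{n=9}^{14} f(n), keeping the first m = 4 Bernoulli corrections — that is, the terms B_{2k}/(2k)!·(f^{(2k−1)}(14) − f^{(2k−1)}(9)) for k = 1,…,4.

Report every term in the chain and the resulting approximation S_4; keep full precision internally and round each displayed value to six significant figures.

Integral: ∫_9^14 x^5 dx = 1.16635e+06.
Boundary: ½(f(9) + f(14)) = ½(59049.0 + 537824) = 298436.
Integral + boundary = 1.46479e+06.
k=1: B_{2}/(2)! × [f^{(1)}(14) − f^{(1)}(9)] = 1/12 × (192080 − 32805.0) = 13272.9.
Partial sum through k=1: 1.47806e+06.
k=2: B_{4}/(4)! × [f^{(3)}(14) − f^{(3)}(9)] = −1/720 × (11760.0 − 4860.00) = -9.58333.
Partial sum through k=2: 1.47805e+06.
k=3: B_{6}/(6)! × [f^{(5)}(14) − f^{(5)}(9)] = 1/30240 × (120.000 − 120.000) = 0.00000.
Partial sum through k=3: 1.47805e+06.
k=4: B_{8}/(8)! × [f^{(7)}(14) − f^{(7)}(9)] = −1/1209600 × (0.00000 − 0.00000) = 0.00000.

S_4 ≈ 1.47805e+06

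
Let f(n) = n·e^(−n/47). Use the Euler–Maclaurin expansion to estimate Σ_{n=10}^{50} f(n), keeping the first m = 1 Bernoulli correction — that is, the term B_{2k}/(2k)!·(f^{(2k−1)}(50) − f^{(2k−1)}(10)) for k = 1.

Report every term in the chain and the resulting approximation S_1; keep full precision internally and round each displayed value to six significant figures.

S_1 ≈ 604.718

The integral term ∫_10^50 x·e^(−x/47) dx = 592.103.
½[f(10) + f(50)] = ½[8.08345 + 17.2566] = 12.6700.
Running total after boundary: 604.773.
Correction k=1: B_{2}/2! · (f^{(1)}(50) − f^{(1)}(10)) = 1/12 · (-0.0220297 − 0.636357) = -0.0548656.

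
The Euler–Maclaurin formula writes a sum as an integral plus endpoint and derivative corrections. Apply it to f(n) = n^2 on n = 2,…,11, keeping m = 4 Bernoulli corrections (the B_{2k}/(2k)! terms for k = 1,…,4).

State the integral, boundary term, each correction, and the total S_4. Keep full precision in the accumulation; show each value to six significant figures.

S_4 ≈ 505.000

∫_2^11 x^2 dx evaluates to 441.000.
½[f(2) + f(11)] = ½[4.00000 + 121.000] = 62.5000.
So far: 503.500.
k=1: B_{2}/(2)! × [f^{(1)}(11) − f^{(1)}(2)] = 1/12 × (22.0000 − 4.00000) = 1.50000.
Partial sum through k=1: 505.000.
k=2: B_{4}/(4)! × [f^{(3)}(11) − f^{(3)}(2)] = −1/720 × (0.00000 − 0.00000) = 0.00000.
Partial sum through k=2: 505.000.
k=3: B_{6}/(6)! × [f^{(5)}(11) − f^{(5)}(2)] = 1/30240 × (0.00000 − 0.00000) = 0.00000.
Partial sum through k=3: 505.000.
k=4: B_{8}/(8)! × [f^{(7)}(11) − f^{(7)}(2)] = −1/1209600 × (0.00000 − 0.00000) = 0.00000.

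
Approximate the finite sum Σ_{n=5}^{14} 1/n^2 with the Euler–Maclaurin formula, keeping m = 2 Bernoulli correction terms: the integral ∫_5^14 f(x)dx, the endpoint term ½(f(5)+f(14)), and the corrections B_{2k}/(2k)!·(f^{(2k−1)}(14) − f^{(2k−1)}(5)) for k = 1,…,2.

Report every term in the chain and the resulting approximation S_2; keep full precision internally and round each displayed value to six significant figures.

Integral: ∫_5^14 1/x^2 dx = 0.128571.
Endpoint term: (f(5) + f(14))/2 = (0.0400000 + 0.00510204)/2 = 0.0225510.
Running total after boundary: 0.151122.
Correction k=1: B_{2}/2! · (f^{(1)}(14) − f^{(1)}(5)) = 1/12 · (-0.000728863 − (-0.0160000)) = 0.00127259.
After k=1: 0.152395.
Correction k=2: B_{4}/4! · (f^{(3)}(14) − f^{(3)}(5)) = −1/720 · (-4.46243e-05 − (-0.00768000)) = -1.06047e-05.

S_2 ≈ 0.152384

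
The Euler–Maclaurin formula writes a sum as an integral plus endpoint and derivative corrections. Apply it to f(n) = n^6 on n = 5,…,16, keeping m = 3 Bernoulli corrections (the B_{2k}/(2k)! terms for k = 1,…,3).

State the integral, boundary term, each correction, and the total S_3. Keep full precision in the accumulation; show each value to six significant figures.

Integral: ∫_5^16 x^6 dx = 3.83368e+07.
Boundary: ½(f(5) + f(16)) = ½(15625.0 + 1.67772e+07) = 8.39642e+06.
So far: 4.67332e+07.
Correction k=1: B_{2}/2! · (f^{(1)}(16) − f^{(1)}(5)) = 1/12 · (6.29146e+06 − 18750.0) = 522726.
Running total after k=1: 4.72559e+07.
Correction k=2: B_{4}/4! · (f^{(3)}(16) − f^{(3)}(5)) = −1/720 · (491520 − 15000.0) = -661.833.
Running total after k=2: 4.72552e+07.
Correction k=3: B_{6}/6! · (f^{(5)}(16) − f^{(5)}(5)) = 1/30240 · (11520.0 − 3600.00) = 0.261905.

S_3 ≈ 4.72552e+07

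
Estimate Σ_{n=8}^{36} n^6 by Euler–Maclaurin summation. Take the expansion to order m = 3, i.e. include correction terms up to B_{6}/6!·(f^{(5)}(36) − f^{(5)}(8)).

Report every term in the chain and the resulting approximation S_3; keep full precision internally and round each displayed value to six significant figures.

The integral term ∫_8^36 x^6 dx = 1.11946e+10.
Endpoint term: (f(8) + f(36))/2 = (262144 + 2.17678e+09)/2 = 1.08852e+09.
Running total after boundary: 1.22831e+10.
k=1: B_{2}/(2)! × [f^{(1)}(36) − f^{(1)}(8)] = 1/12 × (3.62797e+08 − 196608) = 3.02167e+07.
After k=1: 1.23133e+10.
k=2: B_{4}/(4)! × [f^{(3)}(36) − f^{(3)}(8)] = −1/720 × (5.59872e+06 − 61440.0) = -7690.67.
After k=2: 1.23133e+10.
k=3: B_{6}/(6)! × [f^{(5)}(36) − f^{(5)}(8)] = 1/30240 × (25920.0 − 5760.00) = 0.666667.

S_3 ≈ 1.23133e+10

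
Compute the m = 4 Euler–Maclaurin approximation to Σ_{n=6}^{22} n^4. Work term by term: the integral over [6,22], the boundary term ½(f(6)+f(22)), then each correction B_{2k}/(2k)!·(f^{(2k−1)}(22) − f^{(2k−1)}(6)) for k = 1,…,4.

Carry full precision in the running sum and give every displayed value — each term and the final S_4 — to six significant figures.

S_4 ≈ 1.15042e+06

Integral: ∫_6^22 x^4 dx = 1.02917e+06.
Boundary: ½(f(6) + f(22)) = ½(1296.00 + 234256) = 117776.
So far: 1.14695e+06.
Order-1 term: 1/12 · (42592.0 − 864.000) = 3477.33.
After k=1: 1.15042e+06.
Order-2 term: −1/720 · (528.000 − 144.000) = -0.533333.
After k=2: 1.15042e+06.
Order-3 term: 1/30240 · (0.00000 − 0.00000) = 0.00000.
After k=3: 1.15042e+06.
Order-4 term: −1/1209600 · (0.00000 − 0.00000) = 0.00000.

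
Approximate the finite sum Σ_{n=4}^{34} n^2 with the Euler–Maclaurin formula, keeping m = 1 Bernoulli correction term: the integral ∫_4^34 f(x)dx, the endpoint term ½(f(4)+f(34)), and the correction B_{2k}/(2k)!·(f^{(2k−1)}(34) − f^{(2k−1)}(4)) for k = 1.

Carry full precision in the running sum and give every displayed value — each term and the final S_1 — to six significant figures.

S_1 ≈ 13671.0

∫_4^34 x^2 dx evaluates to 13080.0.
Endpoint term: (f(4) + f(34))/2 = (16.0000 + 1156.00)/2 = 586.000.
Integral + boundary = 13666.0.
Correction k=1: B_{2}/2! · (f^{(1)}(34) − f^{(1)}(4)) = 1/12 · (68.0000 − 8.00000) = 5.00000.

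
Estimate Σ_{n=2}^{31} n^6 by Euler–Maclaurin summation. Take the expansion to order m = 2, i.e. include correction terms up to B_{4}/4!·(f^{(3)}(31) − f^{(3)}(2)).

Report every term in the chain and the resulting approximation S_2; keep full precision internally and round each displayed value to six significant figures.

S_2 ≈ 4.38843e+09

∫_2^31 x^6 dx evaluates to 3.93037e+09.
½[f(2) + f(31)] = ½[64.0000 + 8.87504e+08] = 4.43752e+08.
Integral + boundary = 4.37413e+09.
Order-1 term: 1/12 · (1.71775e+08 − 192.000) = 1.43146e+07.
Running total after k=1: 4.38844e+09.
Order-2 term: −1/720 · (3.57492e+06 − 960.000) = -4963.83.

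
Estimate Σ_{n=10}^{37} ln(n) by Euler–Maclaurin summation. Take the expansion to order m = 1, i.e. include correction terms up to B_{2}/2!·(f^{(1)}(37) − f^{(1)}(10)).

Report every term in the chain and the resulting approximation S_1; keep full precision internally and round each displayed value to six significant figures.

∫_10^37 ln(x) dx evaluates to 83.5781.
Boundary: ½(f(10) + f(37)) = ½(2.30259 + 3.61092) = 2.95675.
Integral + boundary = 86.5349.
Correction k=1: B_{2}/2! · (f^{(1)}(37) − f^{(1)}(10)) = 1/12 · (0.0270270 − 0.100000) = -0.00608108.

S_1 ≈ 86.5288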